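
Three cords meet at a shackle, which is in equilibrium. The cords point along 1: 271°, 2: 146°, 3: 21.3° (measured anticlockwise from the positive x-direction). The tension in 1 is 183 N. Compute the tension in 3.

Resolve: ΣF_x = 183 cos 271° + T_2 cos 146° + T_3 cos 21.3° = 0.
        ΣF_y = 183 sin 271° + T_2 sin 146° + T_3 sin 21.3° = 0.
The known terms sum to (3.194, -183) N, so -0.8290 T_2 + 0.9317 T_3 = -3.194 and 0.5592 T_2 + 0.3633 T_3 = 183.
Solving simultaneously: T_2 = 208.8 N, T_3 = 182.3 N.

T_3 ≈ 182 N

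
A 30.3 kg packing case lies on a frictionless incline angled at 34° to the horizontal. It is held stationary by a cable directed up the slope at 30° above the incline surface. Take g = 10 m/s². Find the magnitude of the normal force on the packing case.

Take axes along and perpendicular to the incline. Weight components: W sin 34° = 169.4 N down-slope, W cos 34° = 251.2 N into the surface.
Along incline: T cos 30° = W sin 34° → T = 195.6 N.
Perpendicular: N = W cos 34° − T sin 30° = 153.4 N.

N ≈ 153 N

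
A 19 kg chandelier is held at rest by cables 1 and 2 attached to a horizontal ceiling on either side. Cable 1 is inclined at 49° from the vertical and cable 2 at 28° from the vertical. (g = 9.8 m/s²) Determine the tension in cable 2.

Angles from the horizontal: cable 1 is 90° − 49° = 41°, cable 2 is 90° − 28° = 62°.
Weight W = 19 × 9.8 = 186.2 N acts straight down.
Horizontal: T_1 cos 41° = T_2 cos 62°  →  T_1 = 0.6221 T_2.
Vertical: T_1 sin 41° + T_2 sin 62° = 186.2.
Substituting the horizontal relation into the vertical equation gives 1.291 T_2 = 186.2, so T_2 = 144.2 N.

T_2 ≈ 144 N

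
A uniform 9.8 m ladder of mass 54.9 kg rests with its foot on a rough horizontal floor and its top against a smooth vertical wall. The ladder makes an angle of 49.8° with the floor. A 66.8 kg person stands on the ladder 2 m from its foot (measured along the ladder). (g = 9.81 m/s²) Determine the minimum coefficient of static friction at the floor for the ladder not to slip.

μ_min ≈ 0.285

ΣF_y = 0: N_floor = 54.9×9.81 + 66.8×9.81 = 1193.9 N.
Torques about the foot: N_wall · 9.8 sin 49.8° = 54.9×9.81×4.9 cos 49.8° + 66.8×9.81×2 cos 49.8° → N_wall = 340.58 N.
ΣF_x = 0: f_floor = N_wall = 340.58 N.
μ_min = f_floor / N_floor = 340.58 / 1193.9 = 0.2853.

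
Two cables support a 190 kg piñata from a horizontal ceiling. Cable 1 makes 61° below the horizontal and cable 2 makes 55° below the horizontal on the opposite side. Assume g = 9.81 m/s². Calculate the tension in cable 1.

T_1 ≈ 1190 N

Weight W = 190 × 9.81 = 1864 N acts straight down.
Horizontal: T_1 cos 61° = T_2 cos 55°  →  T_2 = 0.8452 T_1.
Vertical: T_1 sin 61° + T_2 sin 55° = 1864.
Substituting the horizontal relation into the vertical equation gives 1.567 T_1 = 1864, so T_1 = 1189 N.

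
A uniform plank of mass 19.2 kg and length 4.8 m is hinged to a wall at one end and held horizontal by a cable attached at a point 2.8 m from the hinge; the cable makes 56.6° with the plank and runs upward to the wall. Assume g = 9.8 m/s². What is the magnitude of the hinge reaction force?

Take torques about the hinge: T sin 56.6° · 2.8 = 19.2×9.8×2.4 = 451.58 N·m.
So T = 451.58 / (0.8348 × 2.8) = 193.18 N.
ΣF_x = 0: H_x = T cos 56.6° = 106.34 N.
ΣF_y = 0: H_y = (19.2×9.8) − T sin 56.6° = 188.16 − 161.28 = 26.88 N.
|H| = √(H_x² + H_y²) = √((106.34)² + (26.88)²) = 109.69 N.

|H| ≈ 110 N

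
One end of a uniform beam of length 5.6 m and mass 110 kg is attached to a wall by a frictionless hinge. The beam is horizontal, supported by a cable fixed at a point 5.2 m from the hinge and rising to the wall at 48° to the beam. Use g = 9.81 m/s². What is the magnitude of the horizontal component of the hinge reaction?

H_x ≈ 523 N

Take torques about the hinge: T sin 48° · 5.2 = 110×9.81×2.8 = 3021.5 N·m.
So T = 3021.5 / (0.7431 × 5.2) = 781.89 N.
ΣF_x = 0: H_x = T cos 48° = 523.18 N.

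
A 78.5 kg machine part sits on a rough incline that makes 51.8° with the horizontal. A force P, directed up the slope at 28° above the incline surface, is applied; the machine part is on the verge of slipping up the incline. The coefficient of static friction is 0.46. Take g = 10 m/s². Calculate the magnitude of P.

P ≈ 765 N

On the verge of sliding up the incline, friction equals μN and acts down the slope.
Perpendicular: N + P sin 28° = W cos 51.8° = 485.5 N.
Along incline: P cos 28° = W sin 51.8° + μN  with W sin 51.8° = 616.9 N.
Solving the pair for P and N: P = 764.6 N, N = 126.5 N (and f = μN = 58.19 N).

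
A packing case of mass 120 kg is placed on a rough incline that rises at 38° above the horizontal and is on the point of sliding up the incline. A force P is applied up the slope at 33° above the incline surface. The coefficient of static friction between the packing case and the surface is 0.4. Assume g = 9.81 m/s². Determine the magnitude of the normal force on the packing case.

On the verge of sliding up the incline, friction equals μN and acts down the slope.
Perpendicular: N + P sin 33° = W cos 38° = 927.6 N.
Along incline: P cos 33° = W sin 38° + μN  with W sin 38° = 724.8 N.
Solving the pair for P and N: P = 1037 N, N = 362.8 N (and f = μN = 145.1 N).

N ≈ 363 N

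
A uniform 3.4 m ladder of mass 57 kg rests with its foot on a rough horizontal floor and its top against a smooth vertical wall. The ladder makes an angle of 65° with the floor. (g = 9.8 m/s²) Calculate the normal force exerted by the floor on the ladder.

N_floor ≈ 559 N

ΣF_y = 0: N_floor = 57×9.8 = 558.6 N.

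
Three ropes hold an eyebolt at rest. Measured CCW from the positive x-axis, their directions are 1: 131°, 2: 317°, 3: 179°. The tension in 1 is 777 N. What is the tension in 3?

T_3 ≈ 121 N

Resolve: ΣF_x = 777 cos 131° + T_2 cos 317° + T_3 cos 179° = 0.
        ΣF_y = 777 sin 131° + T_2 sin 317° + T_3 sin 179° = 0.
The known terms sum to (-509.8, 586.4) N, so 0.7314 T_2 − 0.9998 T_3 = 509.8 and -0.6820 T_2 + 0.0175 T_3 = -586.4.
Solving simultaneously: T_2 = 862.9 N, T_3 = 121.4 N.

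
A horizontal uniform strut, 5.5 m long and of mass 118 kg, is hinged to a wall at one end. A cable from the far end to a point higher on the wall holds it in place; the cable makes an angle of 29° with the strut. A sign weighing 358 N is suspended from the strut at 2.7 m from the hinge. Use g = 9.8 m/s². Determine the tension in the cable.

Take torques about the hinge: T sin 29° · 5.5 = 118×9.8×2.75 + 358×2.7 = 4146.7 N·m.
So T = 4146.7 / (0.4848 × 5.5) = 1555.1 N.

T ≈ 1560 N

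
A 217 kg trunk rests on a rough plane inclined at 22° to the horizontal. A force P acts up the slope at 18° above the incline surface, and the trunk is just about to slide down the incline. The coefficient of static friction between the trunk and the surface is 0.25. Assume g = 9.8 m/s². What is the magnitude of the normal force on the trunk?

On the verge of sliding down the incline, friction equals μN and acts up the slope.
Perpendicular: N + P sin 18° = W cos 22° = 1972 N.
Along incline: P cos 18° + μN = W sin 22° with W sin 22° = 796.6 N.
Solving the pair for P and N: P = 347.6 N, N = 1864 N (and f = μN = 466.1 N).

N ≈ 1860 N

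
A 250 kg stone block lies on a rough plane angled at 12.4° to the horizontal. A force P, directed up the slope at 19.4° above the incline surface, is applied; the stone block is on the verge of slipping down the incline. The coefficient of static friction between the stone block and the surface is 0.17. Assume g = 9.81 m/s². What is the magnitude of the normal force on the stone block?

On the verge of sliding down the incline, friction equals μN and acts up the slope.
Perpendicular: N + P sin 19.4° = W cos 12.4° = 2395 N.
Along incline: P cos 19.4° + μN = W sin 12.4° with W sin 12.4° = 526.6 N.
Solving the pair for P and N: P = 134.7 N, N = 2351 N (and f = μN = 399.6 N).

N ≈ 2350 N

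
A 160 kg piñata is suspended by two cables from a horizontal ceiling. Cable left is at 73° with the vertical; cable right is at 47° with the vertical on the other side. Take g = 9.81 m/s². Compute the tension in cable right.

T_right ≈ 1730 N

Angles from the horizontal: cable left is 90° − 73° = 17°, cable right is 90° − 47° = 43°.
Weight W = 160 × 9.81 = 1570 N acts straight down.
Horizontal: T_left cos 17° = T_right cos 43°  →  T_left = 0.7648 T_right.
Vertical: T_left sin 17° + T_right sin 43° = 1570.
Substituting the horizontal relation into the vertical equation gives 0.9056 T_right = 1570, so T_right = 1733 N.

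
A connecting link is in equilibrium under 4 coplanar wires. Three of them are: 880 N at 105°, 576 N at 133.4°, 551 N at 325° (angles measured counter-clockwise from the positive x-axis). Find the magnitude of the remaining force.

Sum the known components: ΣF_x = -172.2 N, ΣF_y = 952.5 N.
For equilibrium the remaining force must supply (−ΣF_x, −ΣF_y) = (172.2, -952.5) N.
Magnitude = √((172.2)² + (-952.5)²) = 967.9 N; direction = atan2(-952.5, 172.2) = 280.2°.

F ≈ 968 N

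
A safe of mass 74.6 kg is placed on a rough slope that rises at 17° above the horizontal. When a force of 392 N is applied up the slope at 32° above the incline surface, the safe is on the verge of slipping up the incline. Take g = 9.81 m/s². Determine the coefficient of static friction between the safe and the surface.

μ ≈ 0.241

On the verge of sliding up the incline, friction is at its maximum μN and acts down the slope.
Perpendicular to incline: N = W cos 17° − P sin 32° = 699.8 − 207.7 = 492.1 N.
Along incline: P cos 32° − μN = W sin 17° → μ = −(W sin 17° − P cos 32°) / N = 0.2407.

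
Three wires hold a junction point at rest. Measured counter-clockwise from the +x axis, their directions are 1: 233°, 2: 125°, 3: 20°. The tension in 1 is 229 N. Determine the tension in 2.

Resolve: ΣF_x = 229 cos 233° + T_2 cos 125° + T_3 cos 20° = 0.
        ΣF_y = 229 sin 233° + T_2 sin 125° + T_3 sin 20° = 0.
The known terms sum to (-137.8, -182.9) N, so -0.5736 T_2 + 0.9397 T_3 = 137.8 and 0.8192 T_2 + 0.3420 T_3 = 182.9.
Solving simultaneously: T_2 = 129.1 N, T_3 = 225.5 N.

T_2 ≈ 129 N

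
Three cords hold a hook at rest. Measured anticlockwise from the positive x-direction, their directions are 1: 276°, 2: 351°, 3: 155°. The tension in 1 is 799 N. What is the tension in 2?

Resolve: ΣF_x = 799 cos 276° + T_2 cos 351° + T_3 cos 155° = 0.
        ΣF_y = 799 sin 276° + T_2 sin 351° + T_3 sin 155° = 0.
The known terms sum to (83.52, -794.6) N, so 0.9877 T_2 − 0.9063 T_3 = -83.52 and -0.1564 T_2 + 0.4226 T_3 = 794.6.
Solving simultaneously: T_2 = 2485 N, T_3 = 2800 N.

T_2 ≈ 2480 N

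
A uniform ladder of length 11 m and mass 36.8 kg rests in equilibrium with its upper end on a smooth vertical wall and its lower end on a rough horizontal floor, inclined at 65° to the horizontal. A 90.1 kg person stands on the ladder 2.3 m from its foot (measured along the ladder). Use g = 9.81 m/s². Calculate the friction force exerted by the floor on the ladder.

Torques about the foot: N_wall · 11 sin 65° = 36.8×9.81×5.5 cos 65° + 90.1×9.81×2.3 cos 65° → N_wall = 170.35 N.
ΣF_x = 0: f_floor = N_wall = 170.35 N.

f ≈ 170 N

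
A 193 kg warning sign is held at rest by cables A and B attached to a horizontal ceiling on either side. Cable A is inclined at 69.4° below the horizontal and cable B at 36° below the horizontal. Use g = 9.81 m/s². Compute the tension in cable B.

T_B ≈ 691 N

Weight W = 193 × 9.81 = 1893 N acts straight down.
Horizontal: T_A cos 69.4° = T_B cos 36°  →  T_A = 2.299 T_B.
Vertical: T_A sin 69.4° + T_B sin 36° = 1893.
Substituting the horizontal relation into the vertical equation gives 2.74 T_B = 1893, so T_B = 691 N.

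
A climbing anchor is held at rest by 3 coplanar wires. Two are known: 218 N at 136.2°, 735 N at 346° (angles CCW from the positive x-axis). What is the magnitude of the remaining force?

F ≈ 556 N

Sum the known components: ΣF_x = 555.8 N, ΣF_y = -26.93 N.
For equilibrium the remaining force must supply (−ΣF_x, −ΣF_y) = (-555.8, 26.93) N.
Magnitude = √((-555.8)² + (26.93)²) = 556.5 N; direction = atan2(26.93, -555.8) = 177.2°.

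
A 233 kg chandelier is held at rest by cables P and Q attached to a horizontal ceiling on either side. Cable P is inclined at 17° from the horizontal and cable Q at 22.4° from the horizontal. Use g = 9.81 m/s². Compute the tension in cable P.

Weight W = 233 × 9.81 = 2286 N acts straight down.
Horizontal: T_P cos 17° = T_Q cos 22.4°  →  T_Q = 1.034 T_P.
Vertical: T_P sin 17° + T_Q sin 22.4° = 2286.
Substituting the horizontal relation into the vertical equation gives 0.6865 T_P = 2286, so T_P = 3329 N.

T_P ≈ 3330 N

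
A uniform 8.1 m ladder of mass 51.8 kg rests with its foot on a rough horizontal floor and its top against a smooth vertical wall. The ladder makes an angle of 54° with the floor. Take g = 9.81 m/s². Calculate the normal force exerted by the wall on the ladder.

Torques about the foot: N_wall · 8.1 sin 54° = 51.8×9.81×4.05 cos 54° → N_wall = 184.6 N.

N_wall ≈ 185 N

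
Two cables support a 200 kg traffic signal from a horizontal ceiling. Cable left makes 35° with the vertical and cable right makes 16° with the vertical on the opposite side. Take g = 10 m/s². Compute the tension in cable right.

T_right ≈ 1480 N

Angles from the horizontal: cable left is 90° − 35° = 55°, cable right is 90° − 16° = 74°.
Weight W = 200 × 10 = 2000 N acts straight down.
Horizontal: T_left cos 55° = T_right cos 74°  →  T_left = 0.4806 T_right.
Vertical: T_left sin 55° + T_right sin 74° = 2000.
Substituting the horizontal relation into the vertical equation gives 1.355 T_right = 2000, so T_right = 1476 N.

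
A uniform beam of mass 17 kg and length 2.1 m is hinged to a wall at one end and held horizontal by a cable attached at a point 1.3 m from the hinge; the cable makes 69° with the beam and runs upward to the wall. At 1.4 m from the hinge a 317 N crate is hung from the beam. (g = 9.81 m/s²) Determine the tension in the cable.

T ≈ 510 N

Take torques about the hinge: T sin 69° · 1.3 = 17×9.81×1.05 + 317×1.4 = 618.91 N·m.
So T = 618.91 / (0.9336 × 1.3) = 509.95 N.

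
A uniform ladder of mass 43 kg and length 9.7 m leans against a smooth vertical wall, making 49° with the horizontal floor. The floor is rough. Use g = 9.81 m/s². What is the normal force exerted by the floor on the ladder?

N_floor ≈ 422 N

ΣF_y = 0: N_floor = 43×9.81 = 421.83 N.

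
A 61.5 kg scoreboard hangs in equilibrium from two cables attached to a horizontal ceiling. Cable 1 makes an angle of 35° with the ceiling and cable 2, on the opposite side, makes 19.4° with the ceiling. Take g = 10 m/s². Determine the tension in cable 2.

T_2 ≈ 620 N

Weight W = 61.5 × 10 = 615 N acts straight down.
Horizontal: T_1 cos 35° = T_2 cos 19.4°  →  T_1 = 1.151 T_2.
Vertical: T_1 sin 35° + T_2 sin 19.4° = 615.
Substituting the horizontal relation into the vertical equation gives 0.9926 T_2 = 615, so T_2 = 619.6 N.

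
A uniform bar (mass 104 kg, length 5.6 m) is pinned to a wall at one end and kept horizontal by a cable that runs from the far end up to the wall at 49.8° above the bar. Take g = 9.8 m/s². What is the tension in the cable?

Take torques about the hinge: T sin 49.8° · 5.6 = 104×9.8×2.8 = 2853.8 N·m.
So T = 2853.8 / (0.7638 × 5.6) = 667.19 N.

T ≈ 667 N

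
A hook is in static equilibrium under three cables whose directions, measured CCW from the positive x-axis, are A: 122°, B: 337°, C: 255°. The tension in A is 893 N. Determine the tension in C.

T_C ≈ 517 N

Resolve: ΣF_x = 893 cos 122° + T_B cos 337° + T_C cos 255° = 0.
        ΣF_y = 893 sin 122° + T_B sin 337° + T_C sin 255° = 0.
The known terms sum to (-473.2, 757.3) N, so 0.9205 T_B − 0.2588 T_C = 473.2 and -0.3907 T_B − 0.9659 T_C = -757.3.
Solving simultaneously: T_B = 659.5 N, T_C = 517.2 N.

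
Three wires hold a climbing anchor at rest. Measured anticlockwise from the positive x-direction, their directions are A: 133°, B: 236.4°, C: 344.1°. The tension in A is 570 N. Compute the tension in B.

T_B ≈ 309 N

Resolve: ΣF_x = 570 cos 133° + T_B cos 236.4° + T_C cos 344.1° = 0.
        ΣF_y = 570 sin 133° + T_B sin 236.4° + T_C sin 344.1° = 0.
The known terms sum to (-388.7, 416.9) N, so -0.5534 T_B + 0.9617 T_C = 388.7 and -0.8329 T_B − 0.2740 T_C = -416.9.
Solving simultaneously: T_B = 309.1 N, T_C = 582 N.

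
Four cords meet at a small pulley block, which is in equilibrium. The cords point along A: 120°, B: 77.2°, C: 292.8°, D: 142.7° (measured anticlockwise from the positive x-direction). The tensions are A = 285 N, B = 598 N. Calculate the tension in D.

T_D ≈ 627 N

Resolve: ΣF_x = 285 cos 120° + 598 cos 77.2° + T_C cos 292.8° + T_D cos 142.7° = 0.
        ΣF_y = 285 sin 120° + 598 sin 77.2° + T_C sin 292.8° + T_D sin 142.7° = 0.
The known terms sum to (-10.01, 830) N, so 0.3875 T_C − 0.7955 T_D = 10.01 and -0.9219 T_C + 0.6060 T_D = -830.
Solving simultaneously: T_C = 1312 N, T_D = 626.7 N.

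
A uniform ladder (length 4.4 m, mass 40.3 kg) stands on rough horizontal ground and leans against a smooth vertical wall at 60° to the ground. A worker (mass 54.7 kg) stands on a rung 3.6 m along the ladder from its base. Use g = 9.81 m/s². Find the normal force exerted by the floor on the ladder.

N_floor ≈ 932 N

ΣF_y = 0: N_floor = 40.3×9.81 + 54.7×9.81 = 931.95 N.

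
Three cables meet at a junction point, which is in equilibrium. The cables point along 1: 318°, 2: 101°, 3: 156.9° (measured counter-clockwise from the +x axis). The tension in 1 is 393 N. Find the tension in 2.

Resolve: ΣF_x = 393 cos 318° + T_2 cos 101° + T_3 cos 156.9° = 0.
        ΣF_y = 393 sin 318° + T_2 sin 101° + T_3 sin 156.9° = 0.
The known terms sum to (292.1, -263) N, so -0.1908 T_2 − 0.9198 T_3 = -292.1 and 0.9816 T_2 + 0.3923 T_3 = 263.
Solving simultaneously: T_2 = 153.7 N, T_3 = 285.6 N.

T_2 ≈ 154 N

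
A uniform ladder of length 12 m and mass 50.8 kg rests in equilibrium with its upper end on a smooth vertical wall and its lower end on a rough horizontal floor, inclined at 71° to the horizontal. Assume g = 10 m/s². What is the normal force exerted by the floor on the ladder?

N_floor ≈ 508 N

ΣF_y = 0: N_floor = 50.8×10 = 508 N.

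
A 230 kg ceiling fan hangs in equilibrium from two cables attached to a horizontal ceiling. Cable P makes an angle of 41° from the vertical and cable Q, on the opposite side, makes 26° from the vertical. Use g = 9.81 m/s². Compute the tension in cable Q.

Angles from the horizontal: cable P is 90° − 41° = 49°, cable Q is 90° − 26° = 64°.
Weight W = 230 × 9.81 = 2256 N acts straight down.
Horizontal: T_P cos 49° = T_Q cos 64°  →  T_P = 0.6682 T_Q.
Vertical: T_P sin 49° + T_Q sin 64° = 2256.
Substituting the horizontal relation into the vertical equation gives 1.403 T_Q = 2256, so T_Q = 1608 N.

T_Q ≈ 1610 N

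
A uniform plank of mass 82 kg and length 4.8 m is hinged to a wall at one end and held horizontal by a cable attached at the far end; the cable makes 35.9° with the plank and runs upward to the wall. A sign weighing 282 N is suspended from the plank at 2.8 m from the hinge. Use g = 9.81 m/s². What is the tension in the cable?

Take torques about the hinge: T sin 35.9° · 4.8 = 82×9.81×2.4 + 282×2.8 = 2720.2 N·m.
So T = 2720.2 / (0.5864 × 4.8) = 966.47 N.

T ≈ 966 N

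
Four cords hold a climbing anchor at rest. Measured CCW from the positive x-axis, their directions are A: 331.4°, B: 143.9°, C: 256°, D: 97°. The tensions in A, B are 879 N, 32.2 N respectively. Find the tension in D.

T_D ≈ 2290 N

Resolve: ΣF_x = 879 cos 331.4° + 32.2 cos 143.9° + T_C cos 256° + T_D cos 97° = 0.
        ΣF_y = 879 sin 331.4° + 32.2 sin 143.9° + T_C sin 256° + T_D sin 97° = 0.
The known terms sum to (745.7, -401.8) N, so -0.2419 T_C − 0.1219 T_D = -745.7 and -0.9703 T_C + 0.9925 T_D = 401.8.
Solving simultaneously: T_C = 1929 N, T_D = 2290 N.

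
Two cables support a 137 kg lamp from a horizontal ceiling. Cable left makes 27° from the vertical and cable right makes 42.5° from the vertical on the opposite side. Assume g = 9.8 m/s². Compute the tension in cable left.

Angles from the horizontal: cable left is 90° − 27° = 63°, cable right is 90° − 42.5° = 47.5°.
Weight W = 137 × 9.8 = 1343 N acts straight down.
Horizontal: T_left cos 63° = T_right cos 47.5°  →  T_right = 0.672 T_left.
Vertical: T_left sin 63° + T_right sin 47.5° = 1343.
Substituting the horizontal relation into the vertical equation gives 1.386 T_left = 1343, so T_left = 968.4 N.

T_left ≈ 968 N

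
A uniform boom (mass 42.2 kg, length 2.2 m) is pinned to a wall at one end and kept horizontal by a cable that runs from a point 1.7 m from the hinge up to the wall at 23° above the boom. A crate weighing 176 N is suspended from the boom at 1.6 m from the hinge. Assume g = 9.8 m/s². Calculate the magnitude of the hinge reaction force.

|H| ≈ 1030 N

Take torques about the hinge: T sin 23° · 1.7 = 42.2×9.8×1.1 + 176×1.6 = 736.52 N·m.
So T = 736.52 / (0.3907 × 1.7) = 1108.8 N.
ΣF_x = 0: H_x = T cos 23° = 1020.7 N.
ΣF_y = 0: H_y = (42.2×9.8 + 176) − T sin 23° = 589.56 − 433.24 = 156.32 N.
|H| = √(H_x² + H_y²) = √((1020.7)² + (156.32)²) = 1032.6 N.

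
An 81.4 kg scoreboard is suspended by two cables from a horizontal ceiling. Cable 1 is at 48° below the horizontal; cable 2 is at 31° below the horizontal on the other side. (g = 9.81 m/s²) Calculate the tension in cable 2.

T_2 ≈ 544 N

Weight W = 81.4 × 9.81 = 798.5 N acts straight down.
Horizontal: T_1 cos 48° = T_2 cos 31°  →  T_1 = 1.281 T_2.
Vertical: T_1 sin 48° + T_2 sin 31° = 798.5.
Substituting the horizontal relation into the vertical equation gives 1.467 T_2 = 798.5, so T_2 = 544.3 N.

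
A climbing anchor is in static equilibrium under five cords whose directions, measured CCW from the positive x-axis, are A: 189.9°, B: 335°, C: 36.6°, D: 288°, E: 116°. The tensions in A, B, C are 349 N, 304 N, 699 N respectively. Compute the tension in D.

T_D ≈ 3900 N

Resolve: ΣF_x = 349 cos 189.9° + 304 cos 335° + 699 cos 36.6° + T_D cos 288° + T_E cos 116° = 0.
        ΣF_y = 349 sin 189.9° + 304 sin 335° + 699 sin 36.6° + T_D sin 288° + T_E sin 116° = 0.
The known terms sum to (492.9, 228.3) N, so 0.3090 T_D − 0.4384 T_E = -492.9 and -0.9511 T_D + 0.8988 T_E = -228.3.
Solving simultaneously: T_D = 3902 N, T_E = 3875 N.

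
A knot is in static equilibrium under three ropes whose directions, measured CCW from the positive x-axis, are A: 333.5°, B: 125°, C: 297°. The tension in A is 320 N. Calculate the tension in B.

T_B ≈ 1370 N

Resolve: ΣF_x = 320 cos 333.5° + T_B cos 125° + T_C cos 297° = 0.
        ΣF_y = 320 sin 333.5° + T_B sin 125° + T_C sin 297° = 0.
The known terms sum to (286.4, -142.8) N, so -0.5736 T_B + 0.4540 T_C = -286.4 and 0.8192 T_B − 0.8910 T_C = 142.8.
Solving simultaneously: T_B = 1368 N, T_C = 1097 N.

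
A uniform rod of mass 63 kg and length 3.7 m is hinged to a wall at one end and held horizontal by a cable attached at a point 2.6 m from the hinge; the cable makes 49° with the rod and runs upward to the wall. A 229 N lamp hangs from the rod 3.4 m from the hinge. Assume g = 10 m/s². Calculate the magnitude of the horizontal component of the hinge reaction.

H_x ≈ 650 N

Take torques about the hinge: T sin 49° · 2.6 = 63×10×1.85 + 229×3.4 = 1944.1 N·m.
So T = 1944.1 / (0.7547 × 2.6) = 990.75 N.
ΣF_x = 0: H_x = T cos 49° = 649.99 N.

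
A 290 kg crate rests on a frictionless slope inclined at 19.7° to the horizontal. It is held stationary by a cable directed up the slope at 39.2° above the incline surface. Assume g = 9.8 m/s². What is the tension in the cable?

Take axes along and perpendicular to the incline. Weight components: W sin 19.7° = 958 N down-slope, W cos 19.7° = 2676 N into the surface.
Along incline: T cos 39.2° = W sin 19.7° → T = 1236 N.
Perpendicular: N = W cos 19.7° − T sin 39.2° = 1894 N.

T ≈ 1240 N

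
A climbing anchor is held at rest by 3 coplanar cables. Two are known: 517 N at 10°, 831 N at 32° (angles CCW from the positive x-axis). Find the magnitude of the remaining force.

Sum the known components: ΣF_x = 1214 N, ΣF_y = 530.1 N.
For equilibrium the remaining force must supply (−ΣF_x, −ΣF_y) = (-1214, -530.1) N.
Magnitude = √((-1214)² + (-530.1)²) = 1325 N; direction = atan2(-530.1, -1214) = 203.6°.

F ≈ 1320 N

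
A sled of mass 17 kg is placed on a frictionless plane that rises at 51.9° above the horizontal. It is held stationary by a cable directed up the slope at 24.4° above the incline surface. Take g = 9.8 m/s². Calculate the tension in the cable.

Take axes along and perpendicular to the incline. Weight components: W sin 51.9° = 131.1 N down-slope, W cos 51.9° = 102.8 N into the surface.
Along incline: T cos 24.4° = W sin 51.9° → T = 144 N.
Perpendicular: N = W cos 51.9° − T sin 24.4° = 43.33 N.

T ≈ 144 N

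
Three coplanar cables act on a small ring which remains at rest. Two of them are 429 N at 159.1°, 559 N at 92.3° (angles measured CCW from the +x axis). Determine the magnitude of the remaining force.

Sum the known components: ΣF_x = -423.2 N, ΣF_y = 711.6 N.
For equilibrium the remaining force must supply (−ΣF_x, −ΣF_y) = (423.2, -711.6) N.
Magnitude = √((423.2)² + (-711.6)²) = 827.9 N; direction = atan2(-711.6, 423.2) = 300.7°.

F ≈ 828 N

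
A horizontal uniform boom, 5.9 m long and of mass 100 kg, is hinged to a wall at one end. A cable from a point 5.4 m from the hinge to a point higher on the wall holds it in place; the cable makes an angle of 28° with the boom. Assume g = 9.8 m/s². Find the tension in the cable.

Take torques about the hinge: T sin 28° · 5.4 = 100×9.8×2.95 = 2891 N·m.
So T = 2891 / (0.4695 × 5.4) = 1140.4 N.

T ≈ 1140 N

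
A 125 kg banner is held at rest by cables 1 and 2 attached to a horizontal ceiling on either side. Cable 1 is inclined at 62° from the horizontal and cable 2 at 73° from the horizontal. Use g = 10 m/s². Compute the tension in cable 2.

T_2 ≈ 830 N

Weight W = 125 × 10 = 1250 N acts straight down.
Horizontal: T_1 cos 62° = T_2 cos 73°  →  T_1 = 0.6228 T_2.
Vertical: T_1 sin 62° + T_2 sin 73° = 1250.
Substituting the horizontal relation into the vertical equation gives 1.506 T_2 = 1250, so T_2 = 829.9 N.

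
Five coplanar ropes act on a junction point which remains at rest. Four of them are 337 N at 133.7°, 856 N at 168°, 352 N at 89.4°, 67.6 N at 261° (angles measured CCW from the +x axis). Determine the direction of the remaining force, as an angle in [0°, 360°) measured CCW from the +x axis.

Sum the known components: ΣF_x = -1077 N, ΣF_y = 706.8 N.
For equilibrium the remaining force must supply (−ΣF_x, −ΣF_y) = (1077, -706.8) N.
Magnitude = √((1077)² + (-706.8)²) = 1288 N; direction = atan2(-706.8, 1077) = 326.7°.

θ ≈ 327°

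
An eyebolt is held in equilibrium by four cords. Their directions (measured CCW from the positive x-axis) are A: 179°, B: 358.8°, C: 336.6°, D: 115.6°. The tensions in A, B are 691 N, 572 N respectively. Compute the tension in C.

Resolve: ΣF_x = 691 cos 179° + 572 cos 358.8° + T_C cos 336.6° + T_D cos 115.6° = 0.
        ΣF_y = 691 sin 179° + 572 sin 358.8° + T_C sin 336.6° + T_D sin 115.6° = 0.
The known terms sum to (-119, 0.08055) N, so 0.9178 T_C − 0.4321 T_D = 119 and -0.3971 T_C + 0.9018 T_D = -0.08055.
Solving simultaneously: T_C = 163.6 N, T_D = 71.94 N.

T_C ≈ 164 N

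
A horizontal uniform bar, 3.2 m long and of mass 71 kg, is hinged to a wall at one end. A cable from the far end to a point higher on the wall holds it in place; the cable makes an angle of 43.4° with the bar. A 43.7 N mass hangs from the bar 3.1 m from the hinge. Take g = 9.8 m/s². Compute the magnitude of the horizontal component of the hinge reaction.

Take torques about the hinge: T sin 43.4° · 3.2 = 71×9.8×1.6 + 43.7×3.1 = 1248.8 N·m.
So T = 1248.8 / (0.6871 × 3.2) = 567.95 N.
ΣF_x = 0: H_x = T cos 43.4° = 412.66 N.

H_x ≈ 413 N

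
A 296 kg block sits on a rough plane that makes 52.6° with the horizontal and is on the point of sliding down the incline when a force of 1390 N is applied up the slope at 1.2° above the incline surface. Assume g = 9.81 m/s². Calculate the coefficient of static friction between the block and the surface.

μ ≈ 0.529

On the verge of sliding down the incline, friction is at its maximum μN and acts up the slope.
Perpendicular to incline: N = W cos 52.6° − P sin 1.2° = 1764 − 29.11 = 1735 N.
Along incline: P cos 1.2° + μN = W sin 52.6° → μ = (W sin 52.6° − P cos 1.2°) / N = 0.5287.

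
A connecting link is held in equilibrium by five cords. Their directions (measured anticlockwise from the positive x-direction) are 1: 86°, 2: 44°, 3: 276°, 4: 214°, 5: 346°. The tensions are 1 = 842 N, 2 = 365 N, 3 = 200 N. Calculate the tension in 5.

T_5 ≈ 740 N

Resolve: ΣF_x = 842 cos 86° + 365 cos 44° + 200 cos 276° + T_4 cos 214° + T_5 cos 346° = 0.
        ΣF_y = 842 sin 86° + 365 sin 44° + 200 sin 276° + T_4 sin 214° + T_5 sin 346° = 0.
The known terms sum to (342.2, 894.6) N, so -0.8290 T_4 + 0.9703 T_5 = -342.2 and -0.5592 T_4 − 0.2419 T_5 = -894.6.
Solving simultaneously: T_4 = 1279 N, T_5 = 740.5 N.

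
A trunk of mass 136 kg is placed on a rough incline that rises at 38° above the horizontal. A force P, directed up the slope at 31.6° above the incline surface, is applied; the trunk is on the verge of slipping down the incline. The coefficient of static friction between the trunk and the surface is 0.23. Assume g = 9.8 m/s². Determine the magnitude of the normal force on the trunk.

On the verge of sliding down the incline, friction equals μN and acts up the slope.
Perpendicular: N + P sin 31.6° = W cos 38° = 1050 N.
Along incline: P cos 31.6° + μN = W sin 38° with W sin 38° = 820.6 N.
Solving the pair for P and N: P = 791.8 N, N = 635.4 N (and f = μN = 146.1 N).

N ≈ 635 N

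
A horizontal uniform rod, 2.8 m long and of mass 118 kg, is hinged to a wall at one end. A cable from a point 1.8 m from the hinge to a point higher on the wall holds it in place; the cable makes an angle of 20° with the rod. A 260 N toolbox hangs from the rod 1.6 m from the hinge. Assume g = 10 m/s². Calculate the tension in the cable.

T ≈ 3360 N

Take torques about the hinge: T sin 20° · 1.8 = 118×10×1.4 + 260×1.6 = 2068 N·m.
So T = 2068 / (0.3420 × 1.8) = 3359.1 N.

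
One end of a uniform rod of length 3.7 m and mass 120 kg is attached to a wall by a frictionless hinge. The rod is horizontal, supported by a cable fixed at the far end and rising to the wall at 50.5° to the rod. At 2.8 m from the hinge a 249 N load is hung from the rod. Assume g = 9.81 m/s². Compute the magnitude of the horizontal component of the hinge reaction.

H_x ≈ 641 N

Take torques about the hinge: T sin 50.5° · 3.7 = 120×9.81×1.85 + 249×2.8 = 2875 N·m.
So T = 2875 / (0.7716 × 3.7) = 1007 N.
ΣF_x = 0: H_x = T cos 50.5° = 640.54 N.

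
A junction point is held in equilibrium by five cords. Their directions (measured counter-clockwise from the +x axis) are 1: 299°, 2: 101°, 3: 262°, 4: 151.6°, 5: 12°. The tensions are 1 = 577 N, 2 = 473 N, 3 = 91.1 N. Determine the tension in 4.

T_4 ≈ 254 N

Resolve: ΣF_x = 577 cos 299° + 473 cos 101° + 91.1 cos 262° + T_4 cos 151.6° + T_5 cos 12° = 0.
        ΣF_y = 577 sin 299° + 473 sin 101° + 91.1 sin 262° + T_4 sin 151.6° + T_5 sin 12° = 0.
The known terms sum to (176.8, -130.6) N, so -0.8796 T_4 + 0.9781 T_5 = -176.8 and 0.4756 T_4 + 0.2079 T_5 = 130.6.
Solving simultaneously: T_4 = 253.8 N, T_5 = 47.45 N.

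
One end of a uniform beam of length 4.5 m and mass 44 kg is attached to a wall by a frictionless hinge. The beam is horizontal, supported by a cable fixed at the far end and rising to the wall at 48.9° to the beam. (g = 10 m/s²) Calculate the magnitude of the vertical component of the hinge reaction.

Take torques about the hinge: T sin 48.9° · 4.5 = 44×10×2.25 = 990 N·m.
So T = 990 / (0.7536 × 4.5) = 291.95 N.
ΣF_y = 0: H_y = (44×10) − T sin 48.9° = 440 − 220 = 220 N.

|H_y| ≈ 220 N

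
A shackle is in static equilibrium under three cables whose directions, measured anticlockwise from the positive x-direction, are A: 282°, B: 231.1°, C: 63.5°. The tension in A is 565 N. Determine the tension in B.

T_B ≈ 1640 N

Resolve: ΣF_x = 565 cos 282° + T_B cos 231.1° + T_C cos 63.5° = 0.
        ΣF_y = 565 sin 282° + T_B sin 231.1° + T_C sin 63.5° = 0.
The known terms sum to (117.5, -552.7) N, so -0.6280 T_B + 0.4462 T_C = -117.5 and -0.7782 T_B + 0.8949 T_C = 552.7.
Solving simultaneously: T_B = 1638 N, T_C = 2042 N.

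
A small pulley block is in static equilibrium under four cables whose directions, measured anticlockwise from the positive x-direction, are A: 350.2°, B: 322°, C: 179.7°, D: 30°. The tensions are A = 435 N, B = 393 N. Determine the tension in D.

T_D ≈ 619 N

Resolve: ΣF_x = 435 cos 350.2° + 393 cos 322° + T_C cos 179.7° + T_D cos 30° = 0.
        ΣF_y = 435 sin 350.2° + 393 sin 322° + T_C sin 179.7° + T_D sin 30° = 0.
The known terms sum to (738.3, -316) N, so -1.0000 T_C + 0.8660 T_D = -738.3 and 0.0052 T_C + 0.5000 T_D = 316.
Solving simultaneously: T_C = 1274 N, T_D = 618.6 N.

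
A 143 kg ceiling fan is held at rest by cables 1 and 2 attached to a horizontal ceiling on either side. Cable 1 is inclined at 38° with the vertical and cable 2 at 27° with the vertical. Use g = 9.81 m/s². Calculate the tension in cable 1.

T_1 ≈ 703 N

Angles from the horizontal: cable 1 is 90° − 38° = 52°, cable 2 is 90° − 27° = 63°.
Weight W = 143 × 9.81 = 1403 N acts straight down.
Horizontal: T_1 cos 52° = T_2 cos 63°  →  T_2 = 1.356 T_1.
Vertical: T_1 sin 52° + T_2 sin 63° = 1403.
Substituting the horizontal relation into the vertical equation gives 1.996 T_1 = 1403, so T_1 = 702.7 N.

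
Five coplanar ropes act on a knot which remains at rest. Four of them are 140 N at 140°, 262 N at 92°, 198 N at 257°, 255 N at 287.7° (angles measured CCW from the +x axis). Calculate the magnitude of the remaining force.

F ≈ 118 N

Sum the known components: ΣF_x = -83.4 N, ΣF_y = -84.02 N.
For equilibrium the remaining force must supply (−ΣF_x, −ΣF_y) = (83.4, 84.02) N.
Magnitude = √((83.4)² + (84.02)²) = 118.4 N; direction = atan2(84.02, 83.4) = 45.2°.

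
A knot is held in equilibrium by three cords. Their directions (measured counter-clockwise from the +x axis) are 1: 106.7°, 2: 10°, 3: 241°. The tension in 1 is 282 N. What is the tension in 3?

T_3 ≈ 360 N

Resolve: ΣF_x = 282 cos 106.7° + T_2 cos 10° + T_3 cos 241° = 0.
        ΣF_y = 282 sin 106.7° + T_2 sin 10° + T_3 sin 241° = 0.
The known terms sum to (-81.04, 270.1) N, so 0.9848 T_2 − 0.4848 T_3 = 81.04 and 0.1736 T_2 − 0.8746 T_3 = -270.1.
Solving simultaneously: T_2 = 259.7 N, T_3 = 360.4 N.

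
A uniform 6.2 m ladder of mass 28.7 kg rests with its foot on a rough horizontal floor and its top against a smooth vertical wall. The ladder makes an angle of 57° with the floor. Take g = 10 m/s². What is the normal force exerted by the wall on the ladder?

N_wall ≈ 93.2 N

Torques about the foot: N_wall · 6.2 sin 57° = 28.7×10×3.1 cos 57° → N_wall = 93.19 N.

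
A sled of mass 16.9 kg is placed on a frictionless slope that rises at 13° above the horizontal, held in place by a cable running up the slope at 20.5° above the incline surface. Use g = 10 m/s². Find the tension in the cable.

T ≈ 40.6 N

Take axes along and perpendicular to the incline. Weight components: W sin 13° = 38.02 N down-slope, W cos 13° = 164.7 N into the surface.
Along incline: T cos 20.5° = W sin 13° → T = 40.59 N.
Perpendicular: N = W cos 13° − T sin 20.5° = 150.5 N.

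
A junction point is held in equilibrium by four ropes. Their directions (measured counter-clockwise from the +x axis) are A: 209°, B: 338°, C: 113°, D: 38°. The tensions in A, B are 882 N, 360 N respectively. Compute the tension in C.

Resolve: ΣF_x = 882 cos 209° + 360 cos 338° + T_C cos 113° + T_D cos 38° = 0.
        ΣF_y = 882 sin 209° + 360 sin 338° + T_C sin 113° + T_D sin 38° = 0.
The known terms sum to (-437.6, -562.5) N, so -0.3907 T_C + 0.7880 T_D = 437.6 and 0.9205 T_C + 0.6157 T_D = 562.5.
Solving simultaneously: T_C = 179.9 N, T_D = 644.6 N.

T_C ≈ 180 N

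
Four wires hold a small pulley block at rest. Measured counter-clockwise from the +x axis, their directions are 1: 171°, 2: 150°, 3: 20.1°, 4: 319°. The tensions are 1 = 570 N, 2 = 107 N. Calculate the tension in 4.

Resolve: ΣF_x = 570 cos 171° + 107 cos 150° + T_3 cos 20.1° + T_4 cos 319° = 0.
        ΣF_y = 570 sin 171° + 107 sin 150° + T_3 sin 20.1° + T_4 sin 319° = 0.
The known terms sum to (-655.6, 142.7) N, so 0.9391 T_3 + 0.7547 T_4 = 655.6 and 0.3437 T_3 − 0.6561 T_4 = -142.7.
Solving simultaneously: T_3 = 368.3 N, T_4 = 410.4 N.

T_4 ≈ 410 N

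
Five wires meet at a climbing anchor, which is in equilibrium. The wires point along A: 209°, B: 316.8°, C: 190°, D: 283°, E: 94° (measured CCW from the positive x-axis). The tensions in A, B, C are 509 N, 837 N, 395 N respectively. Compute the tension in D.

Resolve: ΣF_x = 509 cos 209° + 837 cos 316.8° + 395 cos 190° + T_D cos 283° + T_E cos 94° = 0.
        ΣF_y = 509 sin 209° + 837 sin 316.8° + 395 sin 190° + T_D sin 283° + T_E sin 94° = 0.
The known terms sum to (-224, -888.3) N, so 0.2250 T_D − 0.0698 T_E = 224 and -0.9744 T_D + 0.9976 T_E = 888.3.
Solving simultaneously: T_D = 1825 N, T_E = 2673 N.

T_D ≈ 1820 N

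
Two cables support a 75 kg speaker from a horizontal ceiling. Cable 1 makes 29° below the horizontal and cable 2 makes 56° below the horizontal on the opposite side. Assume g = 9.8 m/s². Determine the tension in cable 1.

Weight W = 75 × 9.8 = 735 N acts straight down.
Horizontal: T_1 cos 29° = T_2 cos 56°  →  T_2 = 1.564 T_1.
Vertical: T_1 sin 29° + T_2 sin 56° = 735.
Substituting the horizontal relation into the vertical equation gives 1.781 T_1 = 735, so T_1 = 412.6 N.

T_1 ≈ 413 N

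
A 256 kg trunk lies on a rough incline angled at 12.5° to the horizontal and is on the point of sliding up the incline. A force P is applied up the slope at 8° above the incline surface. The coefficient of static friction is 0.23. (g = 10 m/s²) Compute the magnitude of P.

P ≈ 1100 N

On the verge of sliding up the incline, friction equals μN and acts down the slope.
Perpendicular: N + P sin 8° = W cos 12.5° = 2499 N.
Along incline: P cos 8° = W sin 12.5° + μN  with W sin 12.5° = 554.1 N.
Solving the pair for P and N: P = 1104 N, N = 2346 N (and f = μN = 539.5 N).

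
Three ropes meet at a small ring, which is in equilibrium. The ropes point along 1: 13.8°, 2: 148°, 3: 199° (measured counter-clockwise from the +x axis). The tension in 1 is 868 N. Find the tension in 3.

Resolve: ΣF_x = 868 cos 13.8° + T_2 cos 148° + T_3 cos 199° = 0.
        ΣF_y = 868 sin 13.8° + T_2 sin 148° + T_3 sin 199° = 0.
The known terms sum to (842.9, 207) N, so -0.8480 T_2 − 0.9455 T_3 = -842.9 and 0.5299 T_2 − 0.3256 T_3 = -207.
Solving simultaneously: T_2 = 101.2 N, T_3 = 800.7 N.

T_3 ≈ 801 N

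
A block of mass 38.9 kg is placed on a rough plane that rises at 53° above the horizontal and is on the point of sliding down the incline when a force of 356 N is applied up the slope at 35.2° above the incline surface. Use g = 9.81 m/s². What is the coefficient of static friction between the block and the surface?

On the verge of sliding down the incline, friction is at its maximum μN and acts up the slope.
Perpendicular to incline: N = W cos 53° − P sin 35.2° = 229.7 − 205.2 = 24.45 N.
Along incline: P cos 35.2° + μN = W sin 53° → μ = (W sin 53° − P cos 35.2°) / N = 0.567.

μ ≈ 0.567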